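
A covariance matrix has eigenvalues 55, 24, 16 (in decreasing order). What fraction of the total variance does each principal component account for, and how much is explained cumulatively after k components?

Step 1 — total variance = trace(Sigma) = Σ λ_i = 55 + 24 + 16 = 95.

Step 2 — fraction explained by component i = λ_i / Σ λ:
  PC1: 55/95 = 0.5789
  PC2: 24/95 = 0.2526
  PC3: 16/95 = 0.1684

Step 3 — cumulative fraction after k components = (λ_1 + ... + λ_k) / Σ λ:
  k = 1: 55/95 = 0.5789
  k = 2: (55 + 24)/95 = 79/95 = 0.8316
  k = 3: (55 + 24 + 16)/95 = 95/95 = 1

Summary (fraction, with percent):

explained: PC1 0.5789 (57.89%), PC2 0.2526 (25.26%), PC3 0.1684 (16.84%);  cumulative: 0.5789, 0.8316, 1


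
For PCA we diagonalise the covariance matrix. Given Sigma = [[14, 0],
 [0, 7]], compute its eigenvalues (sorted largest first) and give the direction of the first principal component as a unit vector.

Step 1 — characteristic polynomial of 2×2 Sigma:
  det(Sigma - λI) = λ² - trace · λ + det = 0.
  trace = 14 + 7 = 21, det = 14·7 - (0)² = 98.
Step 2 — discriminant:
  Δ = trace² - 4·det = 441 - 392 = 49.
Step 3 — eigenvalues:
  λ = (trace ± √Δ)/2 = (21 ± 7)/2,
  λ_1 = 14,  λ_2 = 7.

Step 4 — unit eigenvector for λ_1: Sigma is diagonal, so its eigenvectors are the coordinate axes. λ_1 = 14 is the diagonal entry on the first coordinate axis, hence
  v_1 = (1, 0) (||v_1|| = 1).

λ_1 = 14,  λ_2 = 7;  v_1 ≈ (1, 0)


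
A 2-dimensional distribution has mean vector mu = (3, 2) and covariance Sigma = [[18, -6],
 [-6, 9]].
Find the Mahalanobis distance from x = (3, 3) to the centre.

Step 1 — centre the observation: (x - mu) = (0, 1).

Step 2 — invert Sigma. det(Sigma) = 18·9 - (-6)² = 126.
  Sigma^{-1} = (1/det) · [[d, -b], [-b, a]] = [[0.0714, 0.0476],
 [0.0476, 0.1429]].

Step 3 — form the quadratic (x - mu)^T · Sigma^{-1} · (x - mu):
  Sigma^{-1} · (x - mu) = (0.0476, 0.1429).
  (x - mu)^T · [Sigma^{-1} · (x - mu)] = (0)·(0.0476) + (1)·(0.1429) = 0.1429.

Step 4 — take square root: d = √(0.1429) ≈ 0.378.

d(x, mu) = √(0.1429) ≈ 0.378


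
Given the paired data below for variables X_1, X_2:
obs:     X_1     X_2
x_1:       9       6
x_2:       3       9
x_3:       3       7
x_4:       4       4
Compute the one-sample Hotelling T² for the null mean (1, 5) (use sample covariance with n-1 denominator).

Step 1 — sample mean vector:
  mean(X_1) = (9 + 3 + 3 + 4) / 4 = 19/4 = 4.75
  mean(X_2) = (6 + 9 + 7 + 4) / 4 = 26/4 = 6.5
  x̄ = (4.75, 6.5),  deviation x̄ - mu_0 = (4.75, 6.5) - (1, 5) = (3.75, 1.5).

Step 2 — sample covariance matrix, S[i,j] = (1/(n-1)) · Σ_k (x_{k,i} - mean_i) · (x_{k,j} - mean_j), divisor n-1 = 3:
  S[X_1,X_1] = ((4.25)·(4.25) + (-1.75)·(-1.75) + (-1.75)·(-1.75) + (-0.75)·(-0.75)) / 3 = 24.75/3 = 8.25
  S[X_1,X_2] = ((4.25)·(-0.5) + (-1.75)·(2.5) + (-1.75)·(0.5) + (-0.75)·(-2.5)) / 3 = -5.5/3 = -1.8333
  S[X_2,X_2] = ((-0.5)·(-0.5) + (2.5)·(2.5) + (0.5)·(0.5) + (-2.5)·(-2.5)) / 3 = 13/3 = 4.3333
  S = [[8.25, -1.8333],
 [-1.8333, 4.3333]].

Step 3 — invert S. det(S) = 8.25·4.3333 - (-1.8333)² = 32.3889.
  S^{-1} = (1/det) · [[d, -b], [-b, a]] = [[0.1338, 0.0566],
 [0.0566, 0.2547]].

Step 4 — quadratic form (x̄ - mu_0)^T · S^{-1} · (x̄ - mu_0):
  S^{-1} · (x̄ - mu_0) = (0.5866, 0.5943),
  (x̄ - mu_0)^T · [...] = (3.75)·(0.5866) + (1.5)·(0.5943) = 3.0913.

Step 5 — scale by n: T² = 4 · 3.0913 = 12.3654.

T² ≈ 12.3654


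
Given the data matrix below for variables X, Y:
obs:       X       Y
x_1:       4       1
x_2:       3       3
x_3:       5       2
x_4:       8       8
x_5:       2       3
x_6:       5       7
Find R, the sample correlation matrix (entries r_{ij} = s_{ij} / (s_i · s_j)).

Step 1 — column means:
  mean(X) = (4 + 3 + 5 + 8 + 2 + 5) / 6 = 27/6 = 4.5
  mean(Y) = (1 + 3 + 2 + 8 + 3 + 7) / 6 = 24/6 = 4

Step 2 — sample variances and covariances s[i,j] = (1/(n-1)) · Σ_k (x_{k,i} - mean_i) · (x_{k,j} - mean_j), with n-1 = 5:
  s[X,X] = ((-0.5)·(-0.5) + (-1.5)·(-1.5) + (0.5)·(0.5) + (3.5)·(3.5) + (-2.5)·(-2.5) + (0.5)·(0.5)) / 5 = 21.5/5 = 4.3
  s[X,Y] = ((-0.5)·(-3) + (-1.5)·(-1) + (0.5)·(-2) + (3.5)·(4) + (-2.5)·(-1) + (0.5)·(3)) / 5 = 20/5 = 4
  s[Y,Y] = ((-3)·(-3) + (-1)·(-1) + (-2)·(-2) + (4)·(4) + (-1)·(-1) + (3)·(3)) / 5 = 40/5 = 8
  Sample standard deviations s_i = √(s[i,i]):
  s(X) = √(4.3) = 2.0736
  s(Y) = √(8) = 2.8284

Step 3 — r_{ij} = s_{ij} / (s_i · s_j):
  r[X,X] = 1 (diagonal).
  r[X,Y] = 4 / (2.0736 · 2.8284) = 4 / 5.8652 = 0.682
  r[Y,Y] = 1 (diagonal).

R is symmetric with unit diagonal. Assembling:

R = [[1, 0.682],
 [0.682, 1]]


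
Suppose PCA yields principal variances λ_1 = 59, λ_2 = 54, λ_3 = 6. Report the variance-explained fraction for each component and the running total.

Step 1 — total variance = trace(Sigma) = Σ λ_i = 59 + 54 + 6 = 119.

Step 2 — fraction explained by component i = λ_i / Σ λ:
  PC1: 59/119 = 0.4958
  PC2: 54/119 = 0.4538
  PC3: 6/119 = 0.0504

Step 3 — cumulative fraction after k components = (λ_1 + ... + λ_k) / Σ λ:
  k = 1: 59/119 = 0.4958
  k = 2: (59 + 54)/119 = 113/119 = 0.9496
  k = 3: (59 + 54 + 6)/119 = 119/119 = 1

Summary (fraction, with percent):

explained: PC1 0.4958 (49.58%), PC2 0.4538 (45.38%), PC3 0.0504 (5.04%);  cumulative: 0.4958, 0.9496, 1


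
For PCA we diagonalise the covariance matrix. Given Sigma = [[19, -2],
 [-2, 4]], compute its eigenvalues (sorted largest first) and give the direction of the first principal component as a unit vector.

Step 1 — characteristic polynomial of 2×2 Sigma:
  det(Sigma - λI) = λ² - trace · λ + det = 0.
  trace = 19 + 4 = 23, det = 19·4 - (-2)² = 72.
Step 2 — discriminant:
  Δ = trace² - 4·det = 529 - 288 = 241.
Step 3 — eigenvalues:
  λ = (trace ± √Δ)/2 = (23 ± 15.5242)/2,
  λ_1 = 19.2621,  λ_2 = 3.7379.

Step 4 — unit eigenvector for λ_1: solve (Sigma - λ_1 I)v = 0. First row:
  (19 - 19.2621)·v_x + (-2)·v_y = 0, i.e. (-0.2621)·v_x + (-2)·v_y = 0,
  so v ∝ (b, λ_1 - a) = (-2, 0.2621); multiply by -1 so the first entry is positive: u = (2, -0.2621).
  ||u|| = √((2)² + (-0.2621)²) = √(4.0687) ≈ 2.0171,
  v_1 = u/||u|| ≈ (0.9915, -0.1299) (||v_1|| = 1).

λ_1 = 19.2621,  λ_2 = 3.7379;  v_1 ≈ (0.9915, -0.1299)


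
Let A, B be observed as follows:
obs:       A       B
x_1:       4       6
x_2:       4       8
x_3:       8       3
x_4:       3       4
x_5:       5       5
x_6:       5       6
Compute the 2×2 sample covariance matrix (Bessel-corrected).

Step 1 — column means:
  mean(A) = (4 + 4 + 8 + 3 + 5 + 5) / 6 = 29/6 = 4.8333
  mean(B) = (6 + 8 + 3 + 4 + 5 + 6) / 6 = 32/6 = 5.3333

Step 2 — sample covariance S[i,j] = (1/(n-1)) · Σ_k (x_{k,i} - mean_i) · (x_{k,j} - mean_j), with n-1 = 5.
  S[A,A] = ((-0.8333)·(-0.8333) + (-0.8333)·(-0.8333) + (3.1667)·(3.1667) + (-1.8333)·(-1.8333) + (0.1667)·(0.1667) + (0.1667)·(0.1667)) / 5 = 14.8333/5 = 2.9667
  S[A,B] = ((-0.8333)·(0.6667) + (-0.8333)·(2.6667) + (3.1667)·(-2.3333) + (-1.8333)·(-1.3333) + (0.1667)·(-0.3333) + (0.1667)·(0.6667)) / 5 = -7.6667/5 = -1.5333
  S[B,B] = ((0.6667)·(0.6667) + (2.6667)·(2.6667) + (-2.3333)·(-2.3333) + (-1.3333)·(-1.3333) + (-0.3333)·(-0.3333) + (0.6667)·(0.6667)) / 5 = 15.3333/5 = 3.0667

S is symmetric (S[j,i] = S[i,j]). Assembling:

S = [[2.9667, -1.5333],
 [-1.5333, 3.0667]]


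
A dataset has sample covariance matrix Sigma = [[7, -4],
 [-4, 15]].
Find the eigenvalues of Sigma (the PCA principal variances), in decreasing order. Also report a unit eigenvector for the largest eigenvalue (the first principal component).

Step 1 — characteristic polynomial of 2×2 Sigma:
  det(Sigma - λI) = λ² - trace · λ + det = 0.
  trace = 7 + 15 = 22, det = 7·15 - (-4)² = 89.
Step 2 — discriminant:
  Δ = trace² - 4·det = 484 - 356 = 128.
Step 3 — eigenvalues:
  λ = (trace ± √Δ)/2 = (22 ± 11.3137)/2,
  λ_1 = 16.6569,  λ_2 = 5.3431.

Step 4 — unit eigenvector for λ_1: solve (Sigma - λ_1 I)v = 0. First row:
  (7 - 16.6569)·v_x + (-4)·v_y = 0, i.e. (-9.6569)·v_x + (-4)·v_y = 0,
  so v ∝ (b, λ_1 - a) = (-4, 9.6569); multiply by -1 so the first entry is positive: u = (4, -9.6569).
  ||u|| = √((4)² + (-9.6569)²) = √(109.2548) ≈ 10.4525,
  v_1 = u/||u|| ≈ (0.3827, -0.9239) (||v_1|| = 1).

λ_1 = 16.6569,  λ_2 = 5.3431;  v_1 ≈ (0.3827, -0.9239)


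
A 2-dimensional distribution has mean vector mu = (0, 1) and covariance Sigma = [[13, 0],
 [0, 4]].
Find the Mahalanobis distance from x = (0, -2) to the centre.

Step 1 — centre the observation: (x - mu) = (0, -3).

Step 2 — invert Sigma. det(Sigma) = 13·4 - (0)² = 52.
  Sigma^{-1} = (1/det) · [[d, -b], [-b, a]] = [[0.0769, 0],
 [0, 0.25]].

Step 3 — form the quadratic (x - mu)^T · Sigma^{-1} · (x - mu):
  Sigma^{-1} · (x - mu) = (0, -0.75).
  (x - mu)^T · [Sigma^{-1} · (x - mu)] = (0)·(0) + (-3)·(-0.75) = 2.25.

Step 4 — take square root: d = √(2.25) ≈ 1.5.

d(x, mu) = √(2.25) ≈ 1.5


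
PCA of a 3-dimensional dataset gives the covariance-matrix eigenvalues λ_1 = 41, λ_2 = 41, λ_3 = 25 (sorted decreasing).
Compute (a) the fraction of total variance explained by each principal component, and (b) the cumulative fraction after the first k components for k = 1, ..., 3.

Step 1 — total variance = trace(Sigma) = Σ λ_i = 41 + 41 + 25 = 107.

Step 2 — fraction explained by component i = λ_i / Σ λ:
  PC1: 41/107 = 0.3832
  PC2: 41/107 = 0.3832
  PC3: 25/107 = 0.2336

Step 3 — cumulative fraction after k components = (λ_1 + ... + λ_k) / Σ λ:
  k = 1: 41/107 = 0.3832
  k = 2: (41 + 41)/107 = 82/107 = 0.7664
  k = 3: (41 + 41 + 25)/107 = 107/107 = 1

Summary (fraction, with percent):

explained: PC1 0.3832 (38.32%), PC2 0.3832 (38.32%), PC3 0.2336 (23.36%);  cumulative: 0.3832, 0.7664, 1


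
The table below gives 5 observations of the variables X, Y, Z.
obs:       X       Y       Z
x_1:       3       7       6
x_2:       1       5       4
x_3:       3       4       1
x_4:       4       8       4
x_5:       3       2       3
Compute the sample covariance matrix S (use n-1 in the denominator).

Step 1 — column means:
  mean(X) = (3 + 1 + 3 + 4 + 3) / 5 = 14/5 = 2.8
  mean(Y) = (7 + 5 + 4 + 8 + 2) / 5 = 26/5 = 5.2
  mean(Z) = (6 + 4 + 1 + 4 + 3) / 5 = 18/5 = 3.6

Step 2 — sample covariance S[i,j] = (1/(n-1)) · Σ_k (x_{k,i} - mean_i) · (x_{k,j} - mean_j), with n-1 = 4.
  S[X,X] = ((0.2)·(0.2) + (-1.8)·(-1.8) + (0.2)·(0.2) + (1.2)·(1.2) + (0.2)·(0.2)) / 4 = 4.8/4 = 1.2
  S[X,Y] = ((0.2)·(1.8) + (-1.8)·(-0.2) + (0.2)·(-1.2) + (1.2)·(2.8) + (0.2)·(-3.2)) / 4 = 3.2/4 = 0.8
  S[X,Z] = ((0.2)·(2.4) + (-1.8)·(0.4) + (0.2)·(-2.6) + (1.2)·(0.4) + (0.2)·(-0.6)) / 4 = -0.4/4 = -0.1
  S[Y,Y] = ((1.8)·(1.8) + (-0.2)·(-0.2) + (-1.2)·(-1.2) + (2.8)·(2.8) + (-3.2)·(-3.2)) / 4 = 22.8/4 = 5.7
  S[Y,Z] = ((1.8)·(2.4) + (-0.2)·(0.4) + (-1.2)·(-2.6) + (2.8)·(0.4) + (-3.2)·(-0.6)) / 4 = 10.4/4 = 2.6
  S[Z,Z] = ((2.4)·(2.4) + (0.4)·(0.4) + (-2.6)·(-2.6) + (0.4)·(0.4) + (-0.6)·(-0.6)) / 4 = 13.2/4 = 3.3

S is symmetric (S[j,i] = S[i,j]). Assembling:

S = [[1.2, 0.8, -0.1],
 [0.8, 5.7, 2.6],
 [-0.1, 2.6, 3.3]]


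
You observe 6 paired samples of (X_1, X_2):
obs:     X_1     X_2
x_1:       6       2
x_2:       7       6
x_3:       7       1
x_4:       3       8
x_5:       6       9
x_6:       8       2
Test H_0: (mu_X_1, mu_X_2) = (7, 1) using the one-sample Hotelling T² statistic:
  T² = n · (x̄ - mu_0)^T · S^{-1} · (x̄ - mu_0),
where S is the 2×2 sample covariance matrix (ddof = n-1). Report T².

Step 1 — sample mean vector:
  mean(X_1) = (6 + 7 + 7 + 3 + 6 + 8) / 6 = 37/6 = 6.1667
  mean(X_2) = (2 + 6 + 1 + 8 + 9 + 2) / 6 = 28/6 = 4.6667
  x̄ = (6.1667, 4.6667),  deviation x̄ - mu_0 = (6.1667, 4.6667) - (7, 1) = (-0.8333, 3.6667).

Step 2 — sample covariance matrix, S[i,j] = (1/(n-1)) · Σ_k (x_{k,i} - mean_i) · (x_{k,j} - mean_j), divisor n-1 = 5:
  S[X_1,X_1] = ((-0.1667)·(-0.1667) + (0.8333)·(0.8333) + (0.8333)·(0.8333) + (-3.1667)·(-3.1667) + (-0.1667)·(-0.1667) + (1.8333)·(1.8333)) / 5 = 14.8333/5 = 2.9667
  S[X_1,X_2] = ((-0.1667)·(-2.6667) + (0.8333)·(1.3333) + (0.8333)·(-3.6667) + (-3.1667)·(3.3333) + (-0.1667)·(4.3333) + (1.8333)·(-2.6667)) / 5 = -17.6667/5 = -3.5333
  S[X_2,X_2] = ((-2.6667)·(-2.6667) + (1.3333)·(1.3333) + (-3.6667)·(-3.6667) + (3.3333)·(3.3333) + (4.3333)·(4.3333) + (-2.6667)·(-2.6667)) / 5 = 59.3333/5 = 11.8667
  S = [[2.9667, -3.5333],
 [-3.5333, 11.8667]].

Step 3 — invert S. det(S) = 2.9667·11.8667 - (-3.5333)² = 22.72.
  S^{-1} = (1/det) · [[d, -b], [-b, a]] = [[0.5223, 0.1555],
 [0.1555, 0.1306]].

Step 4 — quadratic form (x̄ - mu_0)^T · S^{-1} · (x̄ - mu_0):
  S^{-1} · (x̄ - mu_0) = (0.135, 0.3492),
  (x̄ - mu_0)^T · [...] = (-0.8333)·(0.135) + (3.6667)·(0.3492) = 1.1678.

Step 5 — scale by n: T² = 6 · 1.1678 = 7.007.

T² ≈ 7.007


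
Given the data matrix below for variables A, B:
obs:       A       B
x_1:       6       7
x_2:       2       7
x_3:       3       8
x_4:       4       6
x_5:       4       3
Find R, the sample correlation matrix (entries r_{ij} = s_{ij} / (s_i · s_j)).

Step 1 — column means:
  mean(A) = (6 + 2 + 3 + 4 + 4) / 5 = 19/5 = 3.8
  mean(B) = (7 + 7 + 8 + 6 + 3) / 5 = 31/5 = 6.2

Step 2 — sample variances and covariances s[i,j] = (1/(n-1)) · Σ_k (x_{k,i} - mean_i) · (x_{k,j} - mean_j), with n-1 = 4:
  s[A,A] = ((2.2)·(2.2) + (-1.8)·(-1.8) + (-0.8)·(-0.8) + (0.2)·(0.2) + (0.2)·(0.2)) / 4 = 8.8/4 = 2.2
  s[A,B] = ((2.2)·(0.8) + (-1.8)·(0.8) + (-0.8)·(1.8) + (0.2)·(-0.2) + (0.2)·(-3.2)) / 4 = -1.8/4 = -0.45
  s[B,B] = ((0.8)·(0.8) + (0.8)·(0.8) + (1.8)·(1.8) + (-0.2)·(-0.2) + (-3.2)·(-3.2)) / 4 = 14.8/4 = 3.7
  Sample standard deviations s_i = √(s[i,i]):
  s(A) = √(2.2) = 1.4832
  s(B) = √(3.7) = 1.9235

Step 3 — r_{ij} = s_{ij} / (s_i · s_j):
  r[A,A] = 1 (diagonal).
  r[A,B] = -0.45 / (1.4832 · 1.9235) = -0.45 / 2.8531 = -0.1577
  r[B,B] = 1 (diagonal).

R is symmetric with unit diagonal. Assembling:

R = [[1, -0.1577],
 [-0.1577, 1]]


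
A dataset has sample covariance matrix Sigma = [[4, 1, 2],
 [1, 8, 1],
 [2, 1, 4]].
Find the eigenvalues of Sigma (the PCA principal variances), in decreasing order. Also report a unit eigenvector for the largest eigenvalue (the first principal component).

Step 1 — characteristic polynomial p(λ) = det(λI - Sigma) = λ³ - tr·λ² + c_1·λ - det, where tr = trace, c_1 = sum of the principal 2×2 minors, det = det(Sigma):
  tr = 4 + 8 + 4 = 16,
  c_1 = (4·8 - (1)²) + (4·4 - (2)²) + (8·4 - (1)²) = 31 + 12 + 31 = 74,
  det = 4·(8·4 - (1)²) - (1)·((1)·4 - (1)·(2)) + (2)·((1)·(1) - 8·(2)) = 4·(31) - (1)·(2) + (2)·(-15) = 92.
  So p(λ) = λ³ - 16λ² + 74λ - 92.
Step 2 — look for an integer root (rational root theorem: any rational root is an integer divisor of 92). Testing λ = 2:
  p(2) = 8 - 64 + 148 - 92 = 0  ✓
  Dividing out (λ - 2): p(λ) = (λ - 2)(λ² - 14λ + 46).
Step 3 — remaining eigenvalues from the quadratic λ² - 14λ + 46 = 0:
  Δ = 14² - 4·46 = 196 - 184 = 12,  λ = (14 ± √12)/2 = (14 ± 3.4641)/2 ≈ 8.7321 or 5.2679.
  Sorted: λ_1 = 8.7321,  λ_2 = 5.2679,  λ_3 = 2  (check: sum = 16 = tr ✓).

Step 4 — unit eigenvector for λ_1 ≈ 8.7321: v spans the null space of (Sigma - λ_1 I), whose rows are
  r_1 = (-4.7321, 1, 2),  r_2 = (1, -0.7321, 1),  r_3 = (2, 1, -4.7321).
  v is orthogonal to every row, so take v ∝ r_1 × r_2 = ((1)·(1) - (2)·(-0.7321), (2)·(1) - (-4.7321)·(1), (-4.7321)·(-0.7321) - (1)·(1)) ≈ (2.4641, 6.7321, 2.4641).
  Let u = (2.4641, 6.7321, 2.4641).
  ||u|| = √((2.4641)² + (6.7321)² + (2.4641)²) = √(57.4641) ≈ 7.5805,  v_1 = u/||u|| ≈ (0.3251, 0.8881, 0.3251) (||v_1|| = 1).

λ_1 = 8.7321,  λ_2 = 5.2679,  λ_3 = 2;  v_1 ≈ (0.3251, 0.8881, 0.3251)


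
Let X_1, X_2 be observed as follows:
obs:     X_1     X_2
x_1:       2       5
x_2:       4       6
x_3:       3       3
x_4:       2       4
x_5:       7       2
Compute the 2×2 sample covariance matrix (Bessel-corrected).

Step 1 — column means:
  mean(X_1) = (2 + 4 + 3 + 2 + 7) / 5 = 18/5 = 3.6
  mean(X_2) = (5 + 6 + 3 + 4 + 2) / 5 = 20/5 = 4

Step 2 — sample covariance S[i,j] = (1/(n-1)) · Σ_k (x_{k,i} - mean_i) · (x_{k,j} - mean_j), with n-1 = 4.
  S[X_1,X_1] = ((-1.6)·(-1.6) + (0.4)·(0.4) + (-0.6)·(-0.6) + (-1.6)·(-1.6) + (3.4)·(3.4)) / 4 = 17.2/4 = 4.3
  S[X_1,X_2] = ((-1.6)·(1) + (0.4)·(2) + (-0.6)·(-1) + (-1.6)·(0) + (3.4)·(-2)) / 4 = -7/4 = -1.75
  S[X_2,X_2] = ((1)·(1) + (2)·(2) + (-1)·(-1) + (0)·(0) + (-2)·(-2)) / 4 = 10/4 = 2.5

S is symmetric (S[j,i] = S[i,j]). Assembling:

S = [[4.3, -1.75],
 [-1.75, 2.5]]


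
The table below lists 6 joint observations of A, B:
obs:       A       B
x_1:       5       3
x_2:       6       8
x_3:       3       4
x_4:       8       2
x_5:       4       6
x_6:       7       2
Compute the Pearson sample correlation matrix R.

Step 1 — column means:
  mean(A) = (5 + 6 + 3 + 8 + 4 + 7) / 6 = 33/6 = 5.5
  mean(B) = (3 + 8 + 4 + 2 + 6 + 2) / 6 = 25/6 = 4.1667

Step 2 — sample variances and covariances s[i,j] = (1/(n-1)) · Σ_k (x_{k,i} - mean_i) · (x_{k,j} - mean_j), with n-1 = 5:
  s[A,A] = ((-0.5)·(-0.5) + (0.5)·(0.5) + (-2.5)·(-2.5) + (2.5)·(2.5) + (-1.5)·(-1.5) + (1.5)·(1.5)) / 5 = 17.5/5 = 3.5
  s[A,B] = ((-0.5)·(-1.1667) + (0.5)·(3.8333) + (-2.5)·(-0.1667) + (2.5)·(-2.1667) + (-1.5)·(1.8333) + (1.5)·(-2.1667)) / 5 = -8.5/5 = -1.7
  s[B,B] = ((-1.1667)·(-1.1667) + (3.8333)·(3.8333) + (-0.1667)·(-0.1667) + (-2.1667)·(-2.1667) + (1.8333)·(1.8333) + (-2.1667)·(-2.1667)) / 5 = 28.8333/5 = 5.7667
  Sample standard deviations s_i = √(s[i,i]):
  s(A) = √(3.5) = 1.8708
  s(B) = √(5.7667) = 2.4014

Step 3 — r_{ij} = s_{ij} / (s_i · s_j):
  r[A,A] = 1 (diagonal).
  r[A,B] = -1.7 / (1.8708 · 2.4014) = -1.7 / 4.4926 = -0.3784
  r[B,B] = 1 (diagonal).

R is symmetric with unit diagonal. Assembling:

R = [[1, -0.3784],
 [-0.3784, 1]]


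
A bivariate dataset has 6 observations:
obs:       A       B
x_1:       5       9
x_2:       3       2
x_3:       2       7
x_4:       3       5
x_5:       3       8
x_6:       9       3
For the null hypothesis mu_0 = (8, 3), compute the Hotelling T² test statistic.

Step 1 — sample mean vector:
  mean(A) = (5 + 3 + 2 + 3 + 3 + 9) / 6 = 25/6 = 4.1667
  mean(B) = (9 + 2 + 7 + 5 + 8 + 3) / 6 = 34/6 = 5.6667
  x̄ = (4.1667, 5.6667),  deviation x̄ - mu_0 = (4.1667, 5.6667) - (8, 3) = (-3.8333, 2.6667).

Step 2 — sample covariance matrix, S[i,j] = (1/(n-1)) · Σ_k (x_{k,i} - mean_i) · (x_{k,j} - mean_j), divisor n-1 = 5:
  S[A,A] = ((0.8333)·(0.8333) + (-1.1667)·(-1.1667) + (-2.1667)·(-2.1667) + (-1.1667)·(-1.1667) + (-1.1667)·(-1.1667) + (4.8333)·(4.8333)) / 5 = 32.8333/5 = 6.5667
  S[A,B] = ((0.8333)·(3.3333) + (-1.1667)·(-3.6667) + (-2.1667)·(1.3333) + (-1.1667)·(-0.6667) + (-1.1667)·(2.3333) + (4.8333)·(-2.6667)) / 5 = -10.6667/5 = -2.1333
  S[B,B] = ((3.3333)·(3.3333) + (-3.6667)·(-3.6667) + (1.3333)·(1.3333) + (-0.6667)·(-0.6667) + (2.3333)·(2.3333) + (-2.6667)·(-2.6667)) / 5 = 39.3333/5 = 7.8667
  S = [[6.5667, -2.1333],
 [-2.1333, 7.8667]].

Step 3 — invert S. det(S) = 6.5667·7.8667 - (-2.1333)² = 47.1067.
  S^{-1} = (1/det) · [[d, -b], [-b, a]] = [[0.167, 0.0453],
 [0.0453, 0.1394]].

Step 4 — quadratic form (x̄ - mu_0)^T · S^{-1} · (x̄ - mu_0):
  S^{-1} · (x̄ - mu_0) = (-0.5194, 0.1981),
  (x̄ - mu_0)^T · [...] = (-3.8333)·(-0.5194) + (2.6667)·(0.1981) = 2.5193.

Step 5 — scale by n: T² = 6 · 2.5193 = 15.116.

T² ≈ 15.116


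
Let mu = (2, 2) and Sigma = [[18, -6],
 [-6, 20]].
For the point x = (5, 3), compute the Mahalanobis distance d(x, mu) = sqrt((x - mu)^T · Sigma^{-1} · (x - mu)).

Step 1 — centre the observation: (x - mu) = (3, 1).

Step 2 — invert Sigma. det(Sigma) = 18·20 - (-6)² = 324.
  Sigma^{-1} = (1/det) · [[d, -b], [-b, a]] = [[0.0617, 0.0185],
 [0.0185, 0.0556]].

Step 3 — form the quadratic (x - mu)^T · Sigma^{-1} · (x - mu):
  Sigma^{-1} · (x - mu) = (0.2037, 0.1111).
  (x - mu)^T · [Sigma^{-1} · (x - mu)] = (3)·(0.2037) + (1)·(0.1111) = 0.7222.

Step 4 — take square root: d = √(0.7222) ≈ 0.8498.

d(x, mu) = √(0.7222) ≈ 0.8498


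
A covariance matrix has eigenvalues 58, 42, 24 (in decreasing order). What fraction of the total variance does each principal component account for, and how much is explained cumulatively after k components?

Step 1 — total variance = trace(Sigma) = Σ λ_i = 58 + 42 + 24 = 124.

Step 2 — fraction explained by component i = λ_i / Σ λ:
  PC1: 58/124 = 0.4677
  PC2: 42/124 = 0.3387
  PC3: 24/124 = 0.1935

Step 3 — cumulative fraction after k components = (λ_1 + ... + λ_k) / Σ λ:
  k = 1: 58/124 = 0.4677
  k = 2: (58 + 42)/124 = 100/124 = 0.8065
  k = 3: (58 + 42 + 24)/124 = 124/124 = 1

Summary (fraction, with percent):

explained: PC1 0.4677 (46.77%), PC2 0.3387 (33.87%), PC3 0.1935 (19.35%);  cumulative: 0.4677, 0.8065, 1


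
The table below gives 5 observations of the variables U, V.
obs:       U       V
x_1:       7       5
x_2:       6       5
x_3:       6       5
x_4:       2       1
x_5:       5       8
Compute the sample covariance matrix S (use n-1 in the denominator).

Step 1 — column means:
  mean(U) = (7 + 6 + 6 + 2 + 5) / 5 = 26/5 = 5.2
  mean(V) = (5 + 5 + 5 + 1 + 8) / 5 = 24/5 = 4.8

Step 2 — sample covariance S[i,j] = (1/(n-1)) · Σ_k (x_{k,i} - mean_i) · (x_{k,j} - mean_j), with n-1 = 4.
  S[U,U] = ((1.8)·(1.8) + (0.8)·(0.8) + (0.8)·(0.8) + (-3.2)·(-3.2) + (-0.2)·(-0.2)) / 4 = 14.8/4 = 3.7
  S[U,V] = ((1.8)·(0.2) + (0.8)·(0.2) + (0.8)·(0.2) + (-3.2)·(-3.8) + (-0.2)·(3.2)) / 4 = 12.2/4 = 3.05
  S[V,V] = ((0.2)·(0.2) + (0.2)·(0.2) + (0.2)·(0.2) + (-3.8)·(-3.8) + (3.2)·(3.2)) / 4 = 24.8/4 = 6.2

S is symmetric (S[j,i] = S[i,j]). Assembling:

S = [[3.7, 3.05],
 [3.05, 6.2]]


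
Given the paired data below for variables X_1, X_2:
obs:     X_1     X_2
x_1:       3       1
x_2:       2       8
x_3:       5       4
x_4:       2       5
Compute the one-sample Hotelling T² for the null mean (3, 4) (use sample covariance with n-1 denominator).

Step 1 — sample mean vector:
  mean(X_1) = (3 + 2 + 5 + 2) / 4 = 12/4 = 3
  mean(X_2) = (1 + 8 + 4 + 5) / 4 = 18/4 = 4.5
  x̄ = (3, 4.5),  deviation x̄ - mu_0 = (3, 4.5) - (3, 4) = (0, 0.5).

Step 2 — sample covariance matrix, S[i,j] = (1/(n-1)) · Σ_k (x_{k,i} - mean_i) · (x_{k,j} - mean_j), divisor n-1 = 3:
  S[X_1,X_1] = ((0)·(0) + (-1)·(-1) + (2)·(2) + (-1)·(-1)) / 3 = 6/3 = 2
  S[X_1,X_2] = ((0)·(-3.5) + (-1)·(3.5) + (2)·(-0.5) + (-1)·(0.5)) / 3 = -5/3 = -1.6667
  S[X_2,X_2] = ((-3.5)·(-3.5) + (3.5)·(3.5) + (-0.5)·(-0.5) + (0.5)·(0.5)) / 3 = 25/3 = 8.3333
  S = [[2, -1.6667],
 [-1.6667, 8.3333]].

Step 3 — invert S. det(S) = 2·8.3333 - (-1.6667)² = 13.8889.
  S^{-1} = (1/det) · [[d, -b], [-b, a]] = [[0.6, 0.12],
 [0.12, 0.144]].

Step 4 — quadratic form (x̄ - mu_0)^T · S^{-1} · (x̄ - mu_0):
  S^{-1} · (x̄ - mu_0) = (0.06, 0.072),
  (x̄ - mu_0)^T · [...] = (0)·(0.06) + (0.5)·(0.072) = 0.036.

Step 5 — scale by n: T² = 4 · 0.036 = 0.144.

T² ≈ 0.144


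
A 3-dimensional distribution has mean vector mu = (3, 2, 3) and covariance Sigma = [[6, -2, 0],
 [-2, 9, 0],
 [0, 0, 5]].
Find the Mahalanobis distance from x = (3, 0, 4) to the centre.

Step 1 — centre the observation: (x - mu) = (0, -2, 1).

Step 2 — invert Sigma (cofactor / det for 3×3, or solve directly):
  Sigma^{-1} = [[0.18, 0.04, 0],
 [0.04, 0.12, 0],
 [0, 0, 0.2]].

Step 3 — form the quadratic (x - mu)^T · Sigma^{-1} · (x - mu):
  Sigma^{-1} · (x - mu) = (-0.08, -0.24, 0.2).
  (x - mu)^T · [Sigma^{-1} · (x - mu)] = (0)·(-0.08) + (-2)·(-0.24) + (1)·(0.2) = 0.68.

Step 4 — take square root: d = √(0.68) ≈ 0.8246.

d(x, mu) = √(0.68) ≈ 0.8246


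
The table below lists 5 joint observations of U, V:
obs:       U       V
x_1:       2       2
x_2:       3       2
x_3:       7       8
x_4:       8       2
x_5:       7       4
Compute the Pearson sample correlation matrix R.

Step 1 — column means:
  mean(U) = (2 + 3 + 7 + 8 + 7) / 5 = 27/5 = 5.4
  mean(V) = (2 + 2 + 8 + 2 + 4) / 5 = 18/5 = 3.6

Step 2 — sample variances and covariances s[i,j] = (1/(n-1)) · Σ_k (x_{k,i} - mean_i) · (x_{k,j} - mean_j), with n-1 = 4:
  s[U,U] = ((-3.4)·(-3.4) + (-2.4)·(-2.4) + (1.6)·(1.6) + (2.6)·(2.6) + (1.6)·(1.6)) / 4 = 29.2/4 = 7.3
  s[U,V] = ((-3.4)·(-1.6) + (-2.4)·(-1.6) + (1.6)·(4.4) + (2.6)·(-1.6) + (1.6)·(0.4)) / 4 = 12.8/4 = 3.2
  s[V,V] = ((-1.6)·(-1.6) + (-1.6)·(-1.6) + (4.4)·(4.4) + (-1.6)·(-1.6) + (0.4)·(0.4)) / 4 = 27.2/4 = 6.8
  Sample standard deviations s_i = √(s[i,i]):
  s(U) = √(7.3) = 2.7019
  s(V) = √(6.8) = 2.6077

Step 3 — r_{ij} = s_{ij} / (s_i · s_j):
  r[U,U] = 1 (diagonal).
  r[U,V] = 3.2 / (2.7019 · 2.6077) = 3.2 / 7.0456 = 0.4542
  r[V,V] = 1 (diagonal).

R is symmetric with unit diagonal. Assembling:

R = [[1, 0.4542],
 [0.4542, 1]]


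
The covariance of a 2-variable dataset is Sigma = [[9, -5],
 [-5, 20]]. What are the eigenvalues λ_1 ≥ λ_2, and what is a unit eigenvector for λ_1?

Step 1 — characteristic polynomial of 2×2 Sigma:
  det(Sigma - λI) = λ² - trace · λ + det = 0.
  trace = 9 + 20 = 29, det = 9·20 - (-5)² = 155.
Step 2 — discriminant:
  Δ = trace² - 4·det = 841 - 620 = 221.
Step 3 — eigenvalues:
  λ = (trace ± √Δ)/2 = (29 ± 14.8661)/2,
  λ_1 = 21.933,  λ_2 = 7.067.

Step 4 — unit eigenvector for λ_1: solve (Sigma - λ_1 I)v = 0. First row:
  (9 - 21.933)·v_x + (-5)·v_y = 0, i.e. (-12.933)·v_x + (-5)·v_y = 0,
  so v ∝ (b, λ_1 - a) = (-5, 12.933); multiply by -1 so the first entry is positive: u = (5, -12.933).
  ||u|| = √((5)² + (-12.933)²) = √(192.2634) ≈ 13.8659,
  v_1 = u/||u|| ≈ (0.3606, -0.9327) (||v_1|| = 1).

λ_1 = 21.933,  λ_2 = 7.067;  v_1 ≈ (0.3606, -0.9327)


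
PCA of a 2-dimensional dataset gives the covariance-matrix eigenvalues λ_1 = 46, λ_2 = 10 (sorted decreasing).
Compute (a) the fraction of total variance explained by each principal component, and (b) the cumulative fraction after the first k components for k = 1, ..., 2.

Step 1 — total variance = trace(Sigma) = Σ λ_i = 46 + 10 = 56.

Step 2 — fraction explained by component i = λ_i / Σ λ:
  PC1: 46/56 = 0.8214
  PC2: 10/56 = 0.1786

Step 3 — cumulative fraction after k components = (λ_1 + ... + λ_k) / Σ λ:
  k = 1: 46/56 = 0.8214
  k = 2: (46 + 10)/56 = 56/56 = 1

Summary (fraction, with percent):

explained: PC1 0.8214 (82.14%), PC2 0.1786 (17.86%);  cumulative: 0.8214, 1


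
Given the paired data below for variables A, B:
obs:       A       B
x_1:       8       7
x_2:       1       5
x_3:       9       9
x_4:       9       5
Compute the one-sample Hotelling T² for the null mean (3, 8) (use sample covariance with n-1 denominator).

Step 1 — sample mean vector:
  mean(A) = (8 + 1 + 9 + 9) / 4 = 27/4 = 6.75
  mean(B) = (7 + 5 + 9 + 5) / 4 = 26/4 = 6.5
  x̄ = (6.75, 6.5),  deviation x̄ - mu_0 = (6.75, 6.5) - (3, 8) = (3.75, -1.5).

Step 2 — sample covariance matrix, S[i,j] = (1/(n-1)) · Σ_k (x_{k,i} - mean_i) · (x_{k,j} - mean_j), divisor n-1 = 3:
  S[A,A] = ((1.25)·(1.25) + (-5.75)·(-5.75) + (2.25)·(2.25) + (2.25)·(2.25)) / 3 = 44.75/3 = 14.9167
  S[A,B] = ((1.25)·(0.5) + (-5.75)·(-1.5) + (2.25)·(2.5) + (2.25)·(-1.5)) / 3 = 11.5/3 = 3.8333
  S[B,B] = ((0.5)·(0.5) + (-1.5)·(-1.5) + (2.5)·(2.5) + (-1.5)·(-1.5)) / 3 = 11/3 = 3.6667
  S = [[14.9167, 3.8333],
 [3.8333, 3.6667]].

Step 3 — invert S. det(S) = 14.9167·3.6667 - (3.8333)² = 40.
  S^{-1} = (1/det) · [[d, -b], [-b, a]] = [[0.0917, -0.0958],
 [-0.0958, 0.3729]].

Step 4 — quadratic form (x̄ - mu_0)^T · S^{-1} · (x̄ - mu_0):
  S^{-1} · (x̄ - mu_0) = (0.4875, -0.9187),
  (x̄ - mu_0)^T · [...] = (3.75)·(0.4875) + (-1.5)·(-0.9187) = 3.2062.

Step 5 — scale by n: T² = 4 · 3.2062 = 12.825.

T² ≈ 12.825


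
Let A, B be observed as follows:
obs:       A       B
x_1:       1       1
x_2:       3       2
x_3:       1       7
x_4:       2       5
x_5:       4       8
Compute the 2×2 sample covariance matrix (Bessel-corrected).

Step 1 — column means:
  mean(A) = (1 + 3 + 1 + 2 + 4) / 5 = 11/5 = 2.2
  mean(B) = (1 + 2 + 7 + 5 + 8) / 5 = 23/5 = 4.6

Step 2 — sample covariance S[i,j] = (1/(n-1)) · Σ_k (x_{k,i} - mean_i) · (x_{k,j} - mean_j), with n-1 = 4.
  S[A,A] = ((-1.2)·(-1.2) + (0.8)·(0.8) + (-1.2)·(-1.2) + (-0.2)·(-0.2) + (1.8)·(1.8)) / 4 = 6.8/4 = 1.7
  S[A,B] = ((-1.2)·(-3.6) + (0.8)·(-2.6) + (-1.2)·(2.4) + (-0.2)·(0.4) + (1.8)·(3.4)) / 4 = 5.4/4 = 1.35
  S[B,B] = ((-3.6)·(-3.6) + (-2.6)·(-2.6) + (2.4)·(2.4) + (0.4)·(0.4) + (3.4)·(3.4)) / 4 = 37.2/4 = 9.3

S is symmetric (S[j,i] = S[i,j]). Assembling:

S = [[1.7, 1.35],
 [1.35, 9.3]]


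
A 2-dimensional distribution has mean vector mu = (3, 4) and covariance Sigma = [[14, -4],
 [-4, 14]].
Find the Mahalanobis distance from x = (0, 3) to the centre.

Step 1 — centre the observation: (x - mu) = (-3, -1).

Step 2 — invert Sigma. det(Sigma) = 14·14 - (-4)² = 180.
  Sigma^{-1} = (1/det) · [[d, -b], [-b, a]] = [[0.0778, 0.0222],
 [0.0222, 0.0778]].

Step 3 — form the quadratic (x - mu)^T · Sigma^{-1} · (x - mu):
  Sigma^{-1} · (x - mu) = (-0.2556, -0.1444).
  (x - mu)^T · [Sigma^{-1} · (x - mu)] = (-3)·(-0.2556) + (-1)·(-0.1444) = 0.9111.

Step 4 — take square root: d = √(0.9111) ≈ 0.9545.

d(x, mu) = √(0.9111) ≈ 0.9545


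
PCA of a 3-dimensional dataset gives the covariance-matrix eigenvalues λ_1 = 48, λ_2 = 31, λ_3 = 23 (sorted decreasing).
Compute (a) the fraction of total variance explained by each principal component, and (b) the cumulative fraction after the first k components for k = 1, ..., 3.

Step 1 — total variance = trace(Sigma) = Σ λ_i = 48 + 31 + 23 = 102.

Step 2 — fraction explained by component i = λ_i / Σ λ:
  PC1: 48/102 = 0.4706
  PC2: 31/102 = 0.3039
  PC3: 23/102 = 0.2255

Step 3 — cumulative fraction after k components = (λ_1 + ... + λ_k) / Σ λ:
  k = 1: 48/102 = 0.4706
  k = 2: (48 + 31)/102 = 79/102 = 0.7745
  k = 3: (48 + 31 + 23)/102 = 102/102 = 1

Summary (fraction, with percent):

explained: PC1 0.4706 (47.06%), PC2 0.3039 (30.39%), PC3 0.2255 (22.55%);  cumulative: 0.4706, 0.7745, 1


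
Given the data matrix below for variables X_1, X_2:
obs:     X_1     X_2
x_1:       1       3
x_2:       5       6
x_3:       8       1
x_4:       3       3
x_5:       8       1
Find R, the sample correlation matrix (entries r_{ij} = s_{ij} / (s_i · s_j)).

Step 1 — column means:
  mean(X_1) = (1 + 5 + 8 + 3 + 8) / 5 = 25/5 = 5
  mean(X_2) = (3 + 6 + 1 + 3 + 1) / 5 = 14/5 = 2.8

Step 2 — sample variances and covariances s[i,j] = (1/(n-1)) · Σ_k (x_{k,i} - mean_i) · (x_{k,j} - mean_j), with n-1 = 4:
  s[X_1,X_1] = ((-4)·(-4) + (0)·(0) + (3)·(3) + (-2)·(-2) + (3)·(3)) / 4 = 38/4 = 9.5
  s[X_1,X_2] = ((-4)·(0.2) + (0)·(3.2) + (3)·(-1.8) + (-2)·(0.2) + (3)·(-1.8)) / 4 = -12/4 = -3
  s[X_2,X_2] = ((0.2)·(0.2) + (3.2)·(3.2) + (-1.8)·(-1.8) + (0.2)·(0.2) + (-1.8)·(-1.8)) / 4 = 16.8/4 = 4.2
  Sample standard deviations s_i = √(s[i,i]):
  s(X_1) = √(9.5) = 3.0822
  s(X_2) = √(4.2) = 2.0494

Step 3 — r_{ij} = s_{ij} / (s_i · s_j):
  r[X_1,X_1] = 1 (diagonal).
  r[X_1,X_2] = -3 / (3.0822 · 2.0494) = -3 / 6.3166 = -0.4749
  r[X_2,X_2] = 1 (diagonal).

R is symmetric with unit diagonal. Assembling:

R = [[1, -0.4749],
 [-0.4749, 1]]


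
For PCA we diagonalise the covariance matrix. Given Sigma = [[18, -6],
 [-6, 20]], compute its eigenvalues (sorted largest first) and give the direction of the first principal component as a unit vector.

Step 1 — characteristic polynomial of 2×2 Sigma:
  det(Sigma - λI) = λ² - trace · λ + det = 0.
  trace = 18 + 20 = 38, det = 18·20 - (-6)² = 324.
Step 2 — discriminant:
  Δ = trace² - 4·det = 1444 - 1296 = 148.
Step 3 — eigenvalues:
  λ = (trace ± √Δ)/2 = (38 ± 12.1655)/2,
  λ_1 = 25.0828,  λ_2 = 12.9172.

Step 4 — unit eigenvector for λ_1: solve (Sigma - λ_1 I)v = 0. First row:
  (18 - 25.0828)·v_x + (-6)·v_y = 0, i.e. (-7.0828)·v_x + (-6)·v_y = 0,
  so v ∝ (b, λ_1 - a) = (-6, 7.0828); multiply by -1 so the first entry is positive: u = (6, -7.0828).
  ||u|| = √((6)² + (-7.0828)²) = √(86.1655) ≈ 9.2825,
  v_1 = u/||u|| ≈ (0.6464, -0.763) (||v_1|| = 1).

λ_1 = 25.0828,  λ_2 = 12.9172;  v_1 ≈ (0.6464, -0.763)


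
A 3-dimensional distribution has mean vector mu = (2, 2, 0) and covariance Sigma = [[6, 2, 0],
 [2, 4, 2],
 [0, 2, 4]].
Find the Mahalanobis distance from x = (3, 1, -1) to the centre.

Step 1 — centre the observation: (x - mu) = (1, -1, -1).

Step 2 — invert Sigma (cofactor / det for 3×3, or solve directly):
  Sigma^{-1} = [[0.2143, -0.1429, 0.0714],
 [-0.1429, 0.4286, -0.2143],
 [0.0714, -0.2143, 0.3571]].

Step 3 — form the quadratic (x - mu)^T · Sigma^{-1} · (x - mu):
  Sigma^{-1} · (x - mu) = (0.2857, -0.3571, -0.0714).
  (x - mu)^T · [Sigma^{-1} · (x - mu)] = (1)·(0.2857) + (-1)·(-0.3571) + (-1)·(-0.0714) = 0.7143.

Step 4 — take square root: d = √(0.7143) ≈ 0.8452.

d(x, mu) = √(0.7143) ≈ 0.8452


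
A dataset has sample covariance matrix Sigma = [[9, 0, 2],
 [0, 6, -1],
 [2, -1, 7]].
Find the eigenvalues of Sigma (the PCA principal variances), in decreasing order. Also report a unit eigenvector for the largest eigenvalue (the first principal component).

Step 1 — characteristic polynomial p(λ) = det(λI - Sigma) = λ³ - tr·λ² + c_1·λ - det, where tr = trace, c_1 = sum of the principal 2×2 minors, det = det(Sigma):
  tr = 9 + 6 + 7 = 22,
  c_1 = (9·6 - (0)²) + (9·7 - (2)²) + (6·7 - (-1)²) = 54 + 59 + 41 = 154,
  det = 9·(6·7 - (-1)²) - (0)·((0)·7 - (-1)·(2)) + (2)·((0)·(-1) - 6·(2)) = 9·(41) - (0)·(2) + (2)·(-12) = 345.
  So p(λ) = λ³ - 22λ² + 154λ - 345.
Step 2 — look for an integer root (rational root theorem: any rational root is an integer divisor of 345). Testing λ = 5:
  p(5) = 125 - 550 + 770 - 345 = 0  ✓
  Dividing out (λ - 5): p(λ) = (λ - 5)(λ² - 17λ + 69).
Step 3 — remaining eigenvalues from the quadratic λ² - 17λ + 69 = 0:
  Δ = 17² - 4·69 = 289 - 276 = 13,  λ = (17 ± √13)/2 = (17 ± 3.6056)/2 ≈ 10.3028 or 6.6972.
  Sorted: λ_1 = 10.3028,  λ_2 = 6.6972,  λ_3 = 5  (check: sum = 22 = tr ✓).

Step 4 — unit eigenvector for λ_1 ≈ 10.3028: v spans the null space of (Sigma - λ_1 I), whose rows are
  r_1 = (-1.3028, 0, 2),  r_2 = (0, -4.3028, -1),  r_3 = (2, -1, -3.3028).
  v is orthogonal to every row, so take v ∝ r_1 × r_2 = ((0)·(-1) - (2)·(-4.3028), (2)·(0) - (-1.3028)·(-1), (-1.3028)·(-4.3028) - (0)·(0)) ≈ (8.6056, -1.3028, 5.6056).
  Let u = (8.6056, -1.3028, 5.6056).
  ||u|| = √((8.6056)² + (-1.3028)² + (5.6056)²) = √(107.1749) ≈ 10.3525,  v_1 = u/||u|| ≈ (0.8313, -0.1258, 0.5415) (||v_1|| = 1).

λ_1 = 10.3028,  λ_2 = 6.6972,  λ_3 = 5;  v_1 ≈ (0.8313, -0.1258, 0.5415)


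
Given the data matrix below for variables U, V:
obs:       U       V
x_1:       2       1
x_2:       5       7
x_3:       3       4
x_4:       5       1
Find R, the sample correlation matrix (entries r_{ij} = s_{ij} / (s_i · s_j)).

Step 1 — column means:
  mean(U) = (2 + 5 + 3 + 5) / 4 = 15/4 = 3.75
  mean(V) = (1 + 7 + 4 + 1) / 4 = 13/4 = 3.25

Step 2 — sample variances and covariances s[i,j] = (1/(n-1)) · Σ_k (x_{k,i} - mean_i) · (x_{k,j} - mean_j), with n-1 = 3:
  s[U,U] = ((-1.75)·(-1.75) + (1.25)·(1.25) + (-0.75)·(-0.75) + (1.25)·(1.25)) / 3 = 6.75/3 = 2.25
  s[U,V] = ((-1.75)·(-2.25) + (1.25)·(3.75) + (-0.75)·(0.75) + (1.25)·(-2.25)) / 3 = 5.25/3 = 1.75
  s[V,V] = ((-2.25)·(-2.25) + (3.75)·(3.75) + (0.75)·(0.75) + (-2.25)·(-2.25)) / 3 = 24.75/3 = 8.25
  Sample standard deviations s_i = √(s[i,i]):
  s(U) = √(2.25) = 1.5
  s(V) = √(8.25) = 2.8723

Step 3 — r_{ij} = s_{ij} / (s_i · s_j):
  r[U,U] = 1 (diagonal).
  r[U,V] = 1.75 / (1.5 · 2.8723) = 1.75 / 4.3084 = 0.4062
  r[V,V] = 1 (diagonal).

R is symmetric with unit diagonal. Assembling:

R = [[1, 0.4062],
 [0.4062, 1]]


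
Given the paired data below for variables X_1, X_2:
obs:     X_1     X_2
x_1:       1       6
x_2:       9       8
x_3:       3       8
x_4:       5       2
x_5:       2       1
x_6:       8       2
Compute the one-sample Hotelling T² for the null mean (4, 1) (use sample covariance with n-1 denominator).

Step 1 — sample mean vector:
  mean(X_1) = (1 + 9 + 3 + 5 + 2 + 8) / 6 = 28/6 = 4.6667
  mean(X_2) = (6 + 8 + 8 + 2 + 1 + 2) / 6 = 27/6 = 4.5
  x̄ = (4.6667, 4.5),  deviation x̄ - mu_0 = (4.6667, 4.5) - (4, 1) = (0.6667, 3.5).

Step 2 — sample covariance matrix, S[i,j] = (1/(n-1)) · Σ_k (x_{k,i} - mean_i) · (x_{k,j} - mean_j), divisor n-1 = 5:
  S[X_1,X_1] = ((-3.6667)·(-3.6667) + (4.3333)·(4.3333) + (-1.6667)·(-1.6667) + (0.3333)·(0.3333) + (-2.6667)·(-2.6667) + (3.3333)·(3.3333)) / 5 = 53.3333/5 = 10.6667
  S[X_1,X_2] = ((-3.6667)·(1.5) + (4.3333)·(3.5) + (-1.6667)·(3.5) + (0.3333)·(-2.5) + (-2.6667)·(-3.5) + (3.3333)·(-2.5)) / 5 = 4/5 = 0.8
  S[X_2,X_2] = ((1.5)·(1.5) + (3.5)·(3.5) + (3.5)·(3.5) + (-2.5)·(-2.5) + (-3.5)·(-3.5) + (-2.5)·(-2.5)) / 5 = 51.5/5 = 10.3
  S = [[10.6667, 0.8],
 [0.8, 10.3]].

Step 3 — invert S. det(S) = 10.6667·10.3 - (0.8)² = 109.2267.
  S^{-1} = (1/det) · [[d, -b], [-b, a]] = [[0.0943, -0.0073],
 [-0.0073, 0.0977]].

Step 4 — quadratic form (x̄ - mu_0)^T · S^{-1} · (x̄ - mu_0):
  S^{-1} · (x̄ - mu_0) = (0.0372, 0.3369),
  (x̄ - mu_0)^T · [...] = (0.6667)·(0.0372) + (3.5)·(0.3369) = 1.204.

Step 5 — scale by n: T² = 6 · 1.204 = 7.2241.

T² ≈ 7.2241


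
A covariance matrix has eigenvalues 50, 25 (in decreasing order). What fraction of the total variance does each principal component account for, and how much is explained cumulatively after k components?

Step 1 — total variance = trace(Sigma) = Σ λ_i = 50 + 25 = 75.

Step 2 — fraction explained by component i = λ_i / Σ λ:
  PC1: 50/75 = 0.6667
  PC2: 25/75 = 0.3333

Step 3 — cumulative fraction after k components = (λ_1 + ... + λ_k) / Σ λ:
  k = 1: 50/75 = 0.6667
  k = 2: (50 + 25)/75 = 75/75 = 1

Summary (fraction, with percent):

explained: PC1 0.6667 (66.67%), PC2 0.3333 (33.33%);  cumulative: 0.6667, 1


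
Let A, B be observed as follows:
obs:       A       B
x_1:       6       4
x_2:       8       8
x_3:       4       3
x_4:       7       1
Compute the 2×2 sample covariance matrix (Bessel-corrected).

Step 1 — column means:
  mean(A) = (6 + 8 + 4 + 7) / 4 = 25/4 = 6.25
  mean(B) = (4 + 8 + 3 + 1) / 4 = 16/4 = 4

Step 2 — sample covariance S[i,j] = (1/(n-1)) · Σ_k (x_{k,i} - mean_i) · (x_{k,j} - mean_j), with n-1 = 3.
  S[A,A] = ((-0.25)·(-0.25) + (1.75)·(1.75) + (-2.25)·(-2.25) + (0.75)·(0.75)) / 3 = 8.75/3 = 2.9167
  S[A,B] = ((-0.25)·(0) + (1.75)·(4) + (-2.25)·(-1) + (0.75)·(-3)) / 3 = 7/3 = 2.3333
  S[B,B] = ((0)·(0) + (4)·(4) + (-1)·(-1) + (-3)·(-3)) / 3 = 26/3 = 8.6667

S is symmetric (S[j,i] = S[i,j]). Assembling:

S = [[2.9167, 2.3333],
 [2.3333, 8.6667]]


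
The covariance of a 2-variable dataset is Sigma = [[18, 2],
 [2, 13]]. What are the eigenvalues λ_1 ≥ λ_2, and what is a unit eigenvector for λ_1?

Step 1 — characteristic polynomial of 2×2 Sigma:
  det(Sigma - λI) = λ² - trace · λ + det = 0.
  trace = 18 + 13 = 31, det = 18·13 - (2)² = 230.
Step 2 — discriminant:
  Δ = trace² - 4·det = 961 - 920 = 41.
Step 3 — eigenvalues:
  λ = (trace ± √Δ)/2 = (31 ± 6.4031)/2,
  λ_1 = 18.7016,  λ_2 = 12.2984.

Step 4 — unit eigenvector for λ_1: solve (Sigma - λ_1 I)v = 0. First row:
  (18 - 18.7016)·v_x + (2)·v_y = 0, i.e. (-0.7016)·v_x + (2)·v_y = 0,
  so v ∝ (b, λ_1 - a) = (2, 0.7016) = u.
  ||u|| = √((2)² + (0.7016)²) = √(4.4922) ≈ 2.1195,
  v_1 = u/||u|| ≈ (0.9436, 0.331) (||v_1|| = 1).

λ_1 = 18.7016,  λ_2 = 12.2984;  v_1 ≈ (0.9436, 0.331)


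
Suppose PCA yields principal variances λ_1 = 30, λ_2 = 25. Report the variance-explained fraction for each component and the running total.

Step 1 — total variance = trace(Sigma) = Σ λ_i = 30 + 25 = 55.

Step 2 — fraction explained by component i = λ_i / Σ λ:
  PC1: 30/55 = 0.5455
  PC2: 25/55 = 0.4545

Step 3 — cumulative fraction after k components = (λ_1 + ... + λ_k) / Σ λ:
  k = 1: 30/55 = 0.5455
  k = 2: (30 + 25)/55 = 55/55 = 1

Summary (fraction, with percent):

explained: PC1 0.5455 (54.55%), PC2 0.4545 (45.45%);  cumulative: 0.5455, 1
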